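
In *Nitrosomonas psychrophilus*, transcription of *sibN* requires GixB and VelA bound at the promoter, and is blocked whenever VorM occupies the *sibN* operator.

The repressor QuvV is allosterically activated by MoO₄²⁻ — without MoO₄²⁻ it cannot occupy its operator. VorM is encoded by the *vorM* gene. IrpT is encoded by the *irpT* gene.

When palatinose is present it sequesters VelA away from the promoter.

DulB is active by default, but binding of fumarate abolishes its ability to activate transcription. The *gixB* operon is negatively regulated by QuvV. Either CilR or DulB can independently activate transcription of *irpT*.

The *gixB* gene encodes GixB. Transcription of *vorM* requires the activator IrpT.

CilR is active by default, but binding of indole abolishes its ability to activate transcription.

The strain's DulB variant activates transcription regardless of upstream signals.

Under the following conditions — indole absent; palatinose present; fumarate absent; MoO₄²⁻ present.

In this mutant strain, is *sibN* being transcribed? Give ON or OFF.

Indole is absent, so CilR is active.
DulB is constitutively active in this strain.
Activator CilR is present, so *irpT* is transcribed.
So IrpT is produced and active.
No repressor is bound and IrpT is active, so *vorM* is transcribed.
So VorM is produced and active.
MoO₄²⁻ is present, so QuvV is active.
With repressor QuvV bound, *gixB* is not transcribed.
So GixB is not produced.
Palatinose is present, so VelA is inactive.
With repressor VorM bound, *sibN* is not transcribed.

OFF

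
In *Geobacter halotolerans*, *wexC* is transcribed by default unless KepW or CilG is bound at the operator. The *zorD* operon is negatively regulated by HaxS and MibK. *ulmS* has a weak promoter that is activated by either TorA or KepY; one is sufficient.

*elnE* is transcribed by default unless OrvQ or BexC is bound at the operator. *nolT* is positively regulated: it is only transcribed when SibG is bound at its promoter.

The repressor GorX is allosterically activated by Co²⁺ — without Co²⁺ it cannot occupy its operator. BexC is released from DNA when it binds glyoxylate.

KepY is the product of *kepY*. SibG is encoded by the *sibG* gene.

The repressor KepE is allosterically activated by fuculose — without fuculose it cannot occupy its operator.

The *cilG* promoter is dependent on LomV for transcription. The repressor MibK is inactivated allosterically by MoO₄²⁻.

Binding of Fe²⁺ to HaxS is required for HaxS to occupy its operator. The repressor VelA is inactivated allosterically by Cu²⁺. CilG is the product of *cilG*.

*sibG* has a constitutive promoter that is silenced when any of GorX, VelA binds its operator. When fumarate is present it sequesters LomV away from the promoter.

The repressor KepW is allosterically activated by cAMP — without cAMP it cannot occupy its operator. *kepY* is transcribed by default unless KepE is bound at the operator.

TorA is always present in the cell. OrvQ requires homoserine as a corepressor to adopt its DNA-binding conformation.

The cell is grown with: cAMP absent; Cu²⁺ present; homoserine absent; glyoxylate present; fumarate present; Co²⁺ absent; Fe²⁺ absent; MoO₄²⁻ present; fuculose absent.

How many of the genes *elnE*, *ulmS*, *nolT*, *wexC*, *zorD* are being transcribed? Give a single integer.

Homoserine is absent, so OrvQ is inactive.
Glyoxylate is present, so BexC is inactive.
With no repressor bound, *elnE* is transcribed.
→ *elnE* is ON.
TorA is produced constitutively and is active.
Fuculose is absent, so KepE is inactive.
With no repressor bound, *kepY* is transcribed.
So KepY is produced and active.
Activator TorA is present, so *ulmS* is transcribed.
→ *ulmS* is ON.
Co²⁺ is absent, so GorX is inactive.
Cu²⁺ is present, so VelA is inactive.
With no repressor bound, *sibG* is transcribed.
So SibG is produced and active.
No repressor is bound and SibG is active, so *nolT* is transcribed.
→ *nolT* is ON.
cAMP is absent, so KepW is inactive.
Fumarate is present, so LomV is inactive.
Required activator LomV is absent, so *cilG* is not transcribed.
So CilG is not produced.
With no repressor bound, *wexC* is transcribed.
→ *wexC* is ON.
Fe²⁺ is absent, so HaxS is inactive.
MoO₄²⁻ is present, so MibK is inactive.
With no repressor bound, *zorD* is transcribed.
→ *zorD* is ON.
5 of the 5 genes are transcribed.

5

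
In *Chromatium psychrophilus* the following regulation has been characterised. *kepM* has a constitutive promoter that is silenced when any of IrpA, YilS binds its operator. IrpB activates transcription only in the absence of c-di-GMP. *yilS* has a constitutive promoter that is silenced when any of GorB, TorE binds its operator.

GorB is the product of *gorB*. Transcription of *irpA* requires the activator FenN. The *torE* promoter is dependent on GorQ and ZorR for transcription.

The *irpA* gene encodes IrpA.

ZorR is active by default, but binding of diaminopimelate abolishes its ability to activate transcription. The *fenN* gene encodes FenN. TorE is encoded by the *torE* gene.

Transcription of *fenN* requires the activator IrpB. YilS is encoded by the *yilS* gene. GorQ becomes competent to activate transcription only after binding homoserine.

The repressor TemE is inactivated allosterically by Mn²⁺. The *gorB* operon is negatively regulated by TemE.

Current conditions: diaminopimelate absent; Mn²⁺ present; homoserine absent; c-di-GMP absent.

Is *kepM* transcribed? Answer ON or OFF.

OFF

c-di-GMP is absent, so IrpB is active.
No repressor is bound and IrpB is active, so *fenN* is transcribed.
So FenN is produced and active.
No repressor is bound and FenN is active, so *irpA* is transcribed.
So IrpA is produced and active.
Mn²⁺ is present, so TemE is inactive.
With no repressor bound, *gorB* is transcribed.
So GorB is produced and active.
Homoserine is absent, so GorQ is inactive.
Diaminopimelate is absent, so ZorR is active.
Required activator GorQ is absent, so *torE* is not transcribed.
So TorE is not produced.
With repressor GorB bound, *yilS* is not transcribed.
So YilS is not produced.
With repressor IrpA bound, *kepM* is not transcribed.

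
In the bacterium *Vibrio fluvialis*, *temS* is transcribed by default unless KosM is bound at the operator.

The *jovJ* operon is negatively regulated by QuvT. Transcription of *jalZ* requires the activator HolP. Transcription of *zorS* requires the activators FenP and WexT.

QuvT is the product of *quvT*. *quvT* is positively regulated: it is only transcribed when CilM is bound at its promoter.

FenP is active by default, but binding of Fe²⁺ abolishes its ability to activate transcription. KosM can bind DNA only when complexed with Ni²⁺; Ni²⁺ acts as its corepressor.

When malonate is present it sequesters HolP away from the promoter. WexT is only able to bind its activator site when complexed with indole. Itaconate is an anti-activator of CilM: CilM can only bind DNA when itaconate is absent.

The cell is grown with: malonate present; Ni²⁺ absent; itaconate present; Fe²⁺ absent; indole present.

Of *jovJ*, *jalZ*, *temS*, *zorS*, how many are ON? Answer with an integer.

3

Itaconate is present, so CilM is inactive.
Required activator CilM is absent, so *quvT* is not transcribed.
So QuvT is not produced.
With no repressor bound, *jovJ* is transcribed.
→ *jovJ* is ON.
Malonate is present, so HolP is inactive.
Required activator HolP is absent, so *jalZ* is not transcribed.
→ *jalZ* is OFF.
Ni²⁺ is absent, so KosM is inactive.
With no repressor bound, *temS* is transcribed.
→ *temS* is ON.
Fe²⁺ is absent, so FenP is active.
Indole is present, so WexT is active.
No repressor is bound and FenP and WexT are active, so *zorS* is transcribed.
→ *zorS* is ON.
3 of the 4 genes are transcribed.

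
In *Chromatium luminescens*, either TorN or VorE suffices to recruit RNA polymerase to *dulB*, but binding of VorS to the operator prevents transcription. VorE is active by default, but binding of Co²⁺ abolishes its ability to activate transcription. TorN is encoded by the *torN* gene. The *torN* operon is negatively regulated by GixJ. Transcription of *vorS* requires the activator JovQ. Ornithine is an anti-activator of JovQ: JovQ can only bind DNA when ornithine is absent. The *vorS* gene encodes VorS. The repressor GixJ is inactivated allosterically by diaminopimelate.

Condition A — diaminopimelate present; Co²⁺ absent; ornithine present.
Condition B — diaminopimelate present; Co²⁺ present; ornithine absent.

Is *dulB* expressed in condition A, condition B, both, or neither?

Condition A:
Diaminopimelate is present, so GixJ is inactive.
With no repressor bound, *torN* is transcribed.
So TorN is produced and active.
Co²⁺ is absent, so VorE is active.
Ornithine is present, so JovQ is inactive.
Required activator JovQ is absent, so *vorS* is not transcribed.
So VorS is not produced.
Activator TorN is present, so *dulB* is transcribed.
→ *dulB* is ON in A.
Condition B:
Diaminopimelate is present, so GixJ is inactive.
With no repressor bound, *torN* is transcribed.
So TorN is produced and active.
Co²⁺ is present, so VorE is inactive.
Ornithine is absent, so JovQ is active.
No repressor is bound and JovQ is active, so *vorS* is transcribed.
So VorS is produced and active.
With repressor VorS bound, *dulB* is not transcribed.
→ *dulB* is OFF in B.

A only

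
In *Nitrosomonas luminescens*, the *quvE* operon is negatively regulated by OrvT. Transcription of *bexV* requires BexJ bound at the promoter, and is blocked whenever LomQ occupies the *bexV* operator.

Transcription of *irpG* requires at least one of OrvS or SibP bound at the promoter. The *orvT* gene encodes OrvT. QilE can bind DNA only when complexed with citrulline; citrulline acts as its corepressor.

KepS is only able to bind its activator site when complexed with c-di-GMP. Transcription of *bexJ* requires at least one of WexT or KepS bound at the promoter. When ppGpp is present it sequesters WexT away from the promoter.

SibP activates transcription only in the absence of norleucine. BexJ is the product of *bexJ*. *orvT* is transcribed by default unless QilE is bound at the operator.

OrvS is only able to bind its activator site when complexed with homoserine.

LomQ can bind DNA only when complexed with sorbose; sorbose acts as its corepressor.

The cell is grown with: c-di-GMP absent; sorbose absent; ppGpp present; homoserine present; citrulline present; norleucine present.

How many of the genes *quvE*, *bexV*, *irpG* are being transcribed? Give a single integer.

Citrulline is present, so QilE is active.
With repressor QilE bound, *orvT* is not transcribed.
So OrvT is not produced.
With no repressor bound, *quvE* is transcribed.
→ *quvE* is ON.
Sorbose is absent, so LomQ is inactive.
ppGpp is present, so WexT is inactive.
c-di-GMP is absent, so KepS is inactive.
No activator is available at the *bexJ* promoter, so *bexJ* is not transcribed.
So BexJ is not produced.
Required activator BexJ is absent, so *bexV* is not transcribed.
→ *bexV* is OFF.
Homoserine is present, so OrvS is active.
Norleucine is present, so SibP is inactive.
Activator OrvS is present, so *irpG* is transcribed.
→ *irpG* is ON.
2 of the 3 genes are transcribed.

2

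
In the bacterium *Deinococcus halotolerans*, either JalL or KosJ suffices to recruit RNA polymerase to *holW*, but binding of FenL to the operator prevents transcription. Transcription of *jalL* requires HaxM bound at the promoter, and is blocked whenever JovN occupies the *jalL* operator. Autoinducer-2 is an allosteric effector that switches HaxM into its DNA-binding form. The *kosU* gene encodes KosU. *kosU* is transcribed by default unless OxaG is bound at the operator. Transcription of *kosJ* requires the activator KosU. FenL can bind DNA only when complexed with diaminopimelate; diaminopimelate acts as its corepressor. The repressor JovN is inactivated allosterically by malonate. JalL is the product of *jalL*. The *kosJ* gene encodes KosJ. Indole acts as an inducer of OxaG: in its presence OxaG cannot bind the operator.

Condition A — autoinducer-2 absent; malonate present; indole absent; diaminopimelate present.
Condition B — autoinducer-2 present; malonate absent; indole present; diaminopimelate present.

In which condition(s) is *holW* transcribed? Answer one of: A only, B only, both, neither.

Condition A:
Autoinducer-2 is absent, so HaxM is inactive.
Malonate is present, so JovN is inactive.
Required activator HaxM is absent, so *jalL* is not transcribed.
So JalL is not produced.
Indole is absent, so OxaG is active.
With repressor OxaG bound, *kosU* is not transcribed.
So KosU is not produced.
Required activator KosU is absent, so *kosJ* is not transcribed.
So KosJ is not produced.
Diaminopimelate is present, so FenL is active.
With repressor FenL bound, *holW* is not transcribed.
→ *holW* is OFF in A.
Condition B:
Autoinducer-2 is present, so HaxM is active.
Malonate is absent, so JovN is active.
With repressor JovN bound, *jalL* is not transcribed.
So JalL is not produced.
Indole is present, so OxaG is inactive.
With no repressor bound, *kosU* is transcribed.
So KosU is produced and active.
No repressor is bound and KosU is active, so *kosJ* is transcribed.
So KosJ is produced and active.
Diaminopimelate is present, so FenL is active.
With repressor FenL bound, *holW* is not transcribed.
→ *holW* is OFF in B.

neither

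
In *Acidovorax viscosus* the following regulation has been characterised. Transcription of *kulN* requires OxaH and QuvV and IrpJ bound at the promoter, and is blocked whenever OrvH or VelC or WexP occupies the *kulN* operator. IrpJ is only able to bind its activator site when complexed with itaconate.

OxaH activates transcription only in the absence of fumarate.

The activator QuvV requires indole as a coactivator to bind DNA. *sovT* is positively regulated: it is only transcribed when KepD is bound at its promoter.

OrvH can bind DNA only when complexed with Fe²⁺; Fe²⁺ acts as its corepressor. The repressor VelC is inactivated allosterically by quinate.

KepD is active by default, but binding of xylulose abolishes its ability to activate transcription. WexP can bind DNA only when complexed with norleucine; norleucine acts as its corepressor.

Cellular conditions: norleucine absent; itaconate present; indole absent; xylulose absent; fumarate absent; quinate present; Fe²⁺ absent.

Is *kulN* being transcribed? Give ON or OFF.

OFF

Fe²⁺ is absent, so OrvH is inactive.
Fumarate is absent, so OxaH is active.
Indole is absent, so QuvV is inactive.
Quinate is present, so VelC is inactive.
Itaconate is present, so IrpJ is active.
Norleucine is absent, so WexP is inactive.
Required activator QuvV is absent, so *kulN* is not transcribed.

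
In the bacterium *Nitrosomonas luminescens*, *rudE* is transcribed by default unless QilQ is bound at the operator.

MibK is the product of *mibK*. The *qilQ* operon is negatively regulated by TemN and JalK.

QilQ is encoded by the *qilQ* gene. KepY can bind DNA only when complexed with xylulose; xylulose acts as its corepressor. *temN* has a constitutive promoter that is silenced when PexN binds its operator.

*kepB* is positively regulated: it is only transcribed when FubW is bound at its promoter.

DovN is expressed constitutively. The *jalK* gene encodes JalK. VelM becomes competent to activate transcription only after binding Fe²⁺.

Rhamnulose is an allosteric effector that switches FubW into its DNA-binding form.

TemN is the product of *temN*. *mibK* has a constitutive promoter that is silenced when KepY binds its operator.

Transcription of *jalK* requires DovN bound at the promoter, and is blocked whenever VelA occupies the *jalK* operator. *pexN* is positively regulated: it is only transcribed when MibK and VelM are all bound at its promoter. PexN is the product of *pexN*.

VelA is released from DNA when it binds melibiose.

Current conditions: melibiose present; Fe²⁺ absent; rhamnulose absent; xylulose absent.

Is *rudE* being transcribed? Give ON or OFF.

Xylulose is absent, so KepY is inactive.
With no repressor bound, *mibK* is transcribed.
So MibK is produced and active.
Fe²⁺ is absent, so VelM is inactive.
Required activator VelM is absent, so *pexN* is not transcribed.
So PexN is not produced.
With no repressor bound, *temN* is transcribed.
So TemN is produced and active.
Melibiose is present, so VelA is inactive.
DovN is produced constitutively and is active.
No repressor is bound and DovN is active, so *jalK* is transcribed.
So JalK is produced and active.
With repressor TemN bound, *qilQ* is not transcribed.
So QilQ is not produced.
With no repressor bound, *rudE* is transcribed.

ON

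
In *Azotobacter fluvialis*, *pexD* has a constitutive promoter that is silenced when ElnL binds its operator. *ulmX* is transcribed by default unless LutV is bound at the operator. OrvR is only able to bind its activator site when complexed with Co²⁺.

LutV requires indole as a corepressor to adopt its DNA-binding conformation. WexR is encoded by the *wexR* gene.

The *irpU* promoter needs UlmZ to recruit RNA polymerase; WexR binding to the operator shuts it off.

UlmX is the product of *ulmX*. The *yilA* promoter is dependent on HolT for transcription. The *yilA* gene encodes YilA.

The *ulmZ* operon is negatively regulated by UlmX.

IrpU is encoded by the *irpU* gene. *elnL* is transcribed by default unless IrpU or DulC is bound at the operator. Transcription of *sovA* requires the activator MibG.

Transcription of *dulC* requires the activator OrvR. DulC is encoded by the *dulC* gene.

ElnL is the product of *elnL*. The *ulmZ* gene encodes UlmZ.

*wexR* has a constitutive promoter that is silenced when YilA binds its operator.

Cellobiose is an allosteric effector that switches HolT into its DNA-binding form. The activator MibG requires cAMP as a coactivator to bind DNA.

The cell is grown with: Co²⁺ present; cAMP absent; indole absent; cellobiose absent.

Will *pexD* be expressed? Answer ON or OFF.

Cellobiose is absent, so HolT is inactive.
Required activator HolT is absent, so *yilA* is not transcribed.
So YilA is not produced.
With no repressor bound, *wexR* is transcribed.
So WexR is produced and active.
Indole is absent, so LutV is inactive.
With no repressor bound, *ulmX* is transcribed.
So UlmX is produced and active.
With repressor UlmX bound, *ulmZ* is not transcribed.
So UlmZ is not produced.
With repressor WexR bound, *irpU* is not transcribed.
So IrpU is not produced.
Co²⁺ is present, so OrvR is active.
No repressor is bound and OrvR is active, so *dulC* is transcribed.
So DulC is produced and active.
With repressor DulC bound, *elnL* is not transcribed.
So ElnL is not produced.
With no repressor bound, *pexD* is transcribed.

ON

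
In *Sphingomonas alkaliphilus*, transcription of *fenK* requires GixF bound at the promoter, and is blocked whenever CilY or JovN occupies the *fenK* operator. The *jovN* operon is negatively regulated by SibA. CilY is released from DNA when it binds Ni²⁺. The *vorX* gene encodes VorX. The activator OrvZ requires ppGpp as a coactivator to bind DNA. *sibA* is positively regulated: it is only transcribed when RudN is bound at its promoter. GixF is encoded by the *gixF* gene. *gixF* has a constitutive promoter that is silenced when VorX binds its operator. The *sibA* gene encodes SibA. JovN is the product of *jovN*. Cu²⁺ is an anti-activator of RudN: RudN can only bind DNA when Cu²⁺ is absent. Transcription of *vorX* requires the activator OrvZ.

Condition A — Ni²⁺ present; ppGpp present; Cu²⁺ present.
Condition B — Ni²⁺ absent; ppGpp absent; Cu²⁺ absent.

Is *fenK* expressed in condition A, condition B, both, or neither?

Condition A:
Ni²⁺ is present, so CilY is inactive.
ppGpp is present, so OrvZ is active.
No repressor is bound and OrvZ is active, so *vorX* is transcribed.
So VorX is produced and active.
With repressor VorX bound, *gixF* is not transcribed.
So GixF is not produced.
Cu²⁺ is present, so RudN is inactive.
Required activator RudN is absent, so *sibA* is not transcribed.
So SibA is not produced.
With no repressor bound, *jovN* is transcribed.
So JovN is produced and active.
With repressor JovN bound, *fenK* is not transcribed.
→ *fenK* is OFF in A.
Condition B:
Ni²⁺ is absent, so CilY is active.
ppGpp is absent, so OrvZ is inactive.
Required activator OrvZ is absent, so *vorX* is not transcribed.
So VorX is not produced.
With no repressor bound, *gixF* is transcribed.
So GixF is produced and active.
Cu²⁺ is absent, so RudN is active.
No repressor is bound and RudN is active, so *sibA* is transcribed.
So SibA is produced and active.
With repressor SibA bound, *jovN* is not transcribed.
So JovN is not produced.
With repressor CilY bound, *fenK* is not transcribed.
→ *fenK* is OFF in B.

neither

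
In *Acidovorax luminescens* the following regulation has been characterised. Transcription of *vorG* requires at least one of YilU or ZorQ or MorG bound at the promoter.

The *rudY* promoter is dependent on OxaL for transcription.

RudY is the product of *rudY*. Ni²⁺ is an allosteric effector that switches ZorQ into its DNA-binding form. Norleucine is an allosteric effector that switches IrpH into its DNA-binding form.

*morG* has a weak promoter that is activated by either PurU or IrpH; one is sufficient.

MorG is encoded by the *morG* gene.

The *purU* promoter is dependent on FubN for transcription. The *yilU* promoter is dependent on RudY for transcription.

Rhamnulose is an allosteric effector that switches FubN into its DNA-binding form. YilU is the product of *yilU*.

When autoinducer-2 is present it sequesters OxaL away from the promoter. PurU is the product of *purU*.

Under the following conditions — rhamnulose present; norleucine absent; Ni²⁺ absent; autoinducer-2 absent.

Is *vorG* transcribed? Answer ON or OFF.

ON

Autoinducer-2 is absent, so OxaL is active.
No repressor is bound and OxaL is active, so *rudY* is transcribed.
So RudY is produced and active.
No repressor is bound and RudY is active, so *yilU* is transcribed.
So YilU is produced and active.
Ni²⁺ is absent, so ZorQ is inactive.
Rhamnulose is present, so FubN is active.
No repressor is bound and FubN is active, so *purU* is transcribed.
So PurU is produced and active.
Norleucine is absent, so IrpH is inactive.
Activator PurU is present, so *morG* is transcribed.
So MorG is produced and active.
Activator YilU is present, so *vorG* is transcribed.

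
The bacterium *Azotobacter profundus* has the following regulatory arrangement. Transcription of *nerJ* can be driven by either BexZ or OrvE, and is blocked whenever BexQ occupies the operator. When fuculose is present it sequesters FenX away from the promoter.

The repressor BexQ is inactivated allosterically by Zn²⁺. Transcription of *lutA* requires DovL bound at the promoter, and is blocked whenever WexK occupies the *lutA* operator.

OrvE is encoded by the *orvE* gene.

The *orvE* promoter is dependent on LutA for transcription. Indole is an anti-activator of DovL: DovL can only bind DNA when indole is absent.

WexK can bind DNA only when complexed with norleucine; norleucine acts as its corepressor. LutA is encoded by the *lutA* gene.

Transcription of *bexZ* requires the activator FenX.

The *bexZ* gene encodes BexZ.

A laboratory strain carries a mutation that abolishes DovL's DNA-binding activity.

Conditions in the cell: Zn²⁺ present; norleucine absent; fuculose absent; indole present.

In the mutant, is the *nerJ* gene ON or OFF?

Fuculose is absent, so FenX is active.
No repressor is bound and FenX is active, so *bexZ* is transcribed.
So BexZ is produced and active.
Zn²⁺ is present, so BexQ is inactive.
Norleucine is absent, so WexK is inactive.
DovL is non-functional in this strain, so it has no effect.
Required activator DovL is absent, so *lutA* is not transcribed.
So LutA is not produced.
Required activator LutA is absent, so *orvE* is not transcribed.
So OrvE is not produced.
Activator BexZ is present, so *nerJ* is transcribed.

ON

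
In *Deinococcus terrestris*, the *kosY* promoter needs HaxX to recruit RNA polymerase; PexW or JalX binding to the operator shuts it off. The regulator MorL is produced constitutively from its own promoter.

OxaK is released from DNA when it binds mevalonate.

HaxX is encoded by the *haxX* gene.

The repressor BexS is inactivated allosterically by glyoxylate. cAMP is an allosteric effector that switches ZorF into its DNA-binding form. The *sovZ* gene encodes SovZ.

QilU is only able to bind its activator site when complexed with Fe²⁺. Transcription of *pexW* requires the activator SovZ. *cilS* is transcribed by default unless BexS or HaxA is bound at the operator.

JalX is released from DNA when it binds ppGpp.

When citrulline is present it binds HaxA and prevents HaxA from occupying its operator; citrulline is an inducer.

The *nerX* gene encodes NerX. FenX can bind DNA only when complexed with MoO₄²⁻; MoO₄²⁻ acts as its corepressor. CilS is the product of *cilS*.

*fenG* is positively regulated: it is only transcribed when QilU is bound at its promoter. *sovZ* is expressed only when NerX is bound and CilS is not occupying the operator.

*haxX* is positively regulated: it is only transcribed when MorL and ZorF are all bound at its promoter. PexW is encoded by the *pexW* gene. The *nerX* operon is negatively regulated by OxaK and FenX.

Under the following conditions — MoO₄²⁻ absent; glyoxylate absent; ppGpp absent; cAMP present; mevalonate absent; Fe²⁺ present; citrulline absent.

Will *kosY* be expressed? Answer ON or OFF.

OFF

Mevalonate is absent, so OxaK is active.
MoO₄²⁻ is absent, so FenX is inactive.
With repressor OxaK bound, *nerX* is not transcribed.
So NerX is not produced.
Glyoxylate is absent, so BexS is active.
Citrulline is absent, so HaxA is active.
With repressor BexS bound, *cilS* is not transcribed.
So CilS is not produced.
Required activator NerX is absent, so *sovZ* is not transcribed.
So SovZ is not produced.
Required activator SovZ is absent, so *pexW* is not transcribed.
So PexW is not produced.
MorL is produced constitutively and is active.
cAMP is present, so ZorF is active.
No repressor is bound and MorL and ZorF are active, so *haxX* is transcribed.
So HaxX is produced and active.
ppGpp is absent, so JalX is active.
With repressor JalX bound, *kosY* is not transcribed.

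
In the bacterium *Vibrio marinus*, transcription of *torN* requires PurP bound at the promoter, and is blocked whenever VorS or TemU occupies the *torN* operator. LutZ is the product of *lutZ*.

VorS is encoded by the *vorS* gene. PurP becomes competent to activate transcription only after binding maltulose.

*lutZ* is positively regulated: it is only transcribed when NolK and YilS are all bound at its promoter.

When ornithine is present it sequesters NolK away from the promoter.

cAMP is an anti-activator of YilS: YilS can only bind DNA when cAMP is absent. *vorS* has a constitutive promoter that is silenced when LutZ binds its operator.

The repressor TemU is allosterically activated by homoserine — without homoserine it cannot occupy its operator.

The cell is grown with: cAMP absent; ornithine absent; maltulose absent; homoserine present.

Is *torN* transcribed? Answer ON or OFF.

OFF

Ornithine is absent, so NolK is active.
cAMP is absent, so YilS is active.
No repressor is bound and NolK and YilS are active, so *lutZ* is transcribed.
So LutZ is produced and active.
With repressor LutZ bound, *vorS* is not transcribed.
So VorS is not produced.
Homoserine is present, so TemU is active.
Maltulose is absent, so PurP is inactive.
With repressor TemU bound, *torN* is not transcribed.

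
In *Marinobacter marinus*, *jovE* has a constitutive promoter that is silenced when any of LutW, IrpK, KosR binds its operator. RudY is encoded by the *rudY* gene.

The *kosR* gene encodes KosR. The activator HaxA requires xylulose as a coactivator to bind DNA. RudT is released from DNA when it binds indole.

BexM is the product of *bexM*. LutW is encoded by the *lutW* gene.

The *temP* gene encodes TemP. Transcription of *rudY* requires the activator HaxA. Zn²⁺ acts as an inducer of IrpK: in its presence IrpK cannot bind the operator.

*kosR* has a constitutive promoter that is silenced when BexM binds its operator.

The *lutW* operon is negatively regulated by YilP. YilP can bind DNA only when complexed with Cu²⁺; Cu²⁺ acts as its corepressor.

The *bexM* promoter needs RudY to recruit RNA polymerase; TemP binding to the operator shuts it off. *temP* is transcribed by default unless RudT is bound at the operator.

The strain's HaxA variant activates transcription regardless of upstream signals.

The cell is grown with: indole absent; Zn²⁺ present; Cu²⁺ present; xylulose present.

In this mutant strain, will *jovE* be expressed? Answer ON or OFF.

ON

Cu²⁺ is present, so YilP is active.
With repressor YilP bound, *lutW* is not transcribed.
So LutW is not produced.
Zn²⁺ is present, so IrpK is inactive.
Indole is absent, so RudT is active.
With repressor RudT bound, *temP* is not transcribed.
So TemP is not produced.
HaxA is constitutively active in this strain.
No repressor is bound and HaxA is active, so *rudY* is transcribed.
So RudY is produced and active.
No repressor is bound and RudY is active, so *bexM* is transcribed.
So BexM is produced and active.
With repressor BexM bound, *kosR* is not transcribed.
So KosR is not produced.
With no repressor bound, *jovE* is transcribed.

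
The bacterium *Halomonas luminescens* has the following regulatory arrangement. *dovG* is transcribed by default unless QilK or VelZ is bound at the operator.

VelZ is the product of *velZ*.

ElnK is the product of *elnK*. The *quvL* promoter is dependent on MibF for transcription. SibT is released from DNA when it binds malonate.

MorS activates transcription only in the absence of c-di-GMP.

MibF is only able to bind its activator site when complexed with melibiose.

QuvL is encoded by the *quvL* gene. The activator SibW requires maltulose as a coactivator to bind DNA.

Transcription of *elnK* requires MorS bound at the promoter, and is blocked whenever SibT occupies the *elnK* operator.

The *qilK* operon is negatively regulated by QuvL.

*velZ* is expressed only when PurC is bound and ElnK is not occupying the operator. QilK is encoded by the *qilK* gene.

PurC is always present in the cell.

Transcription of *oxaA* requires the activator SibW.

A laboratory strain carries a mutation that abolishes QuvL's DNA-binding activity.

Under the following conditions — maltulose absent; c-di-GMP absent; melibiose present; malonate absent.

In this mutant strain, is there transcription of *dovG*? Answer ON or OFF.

OFF

QuvL is non-functional in this strain, so it has no effect.
With no repressor bound, *qilK* is transcribed.
So QilK is produced and active.
PurC is produced constitutively and is active.
c-di-GMP is absent, so MorS is active.
Malonate is absent, so SibT is active.
With repressor SibT bound, *elnK* is not transcribed.
So ElnK is not produced.
No repressor is bound and PurC is active, so *velZ* is transcribed.
So VelZ is produced and active.
With repressor QilK bound, *dovG* is not transcribed.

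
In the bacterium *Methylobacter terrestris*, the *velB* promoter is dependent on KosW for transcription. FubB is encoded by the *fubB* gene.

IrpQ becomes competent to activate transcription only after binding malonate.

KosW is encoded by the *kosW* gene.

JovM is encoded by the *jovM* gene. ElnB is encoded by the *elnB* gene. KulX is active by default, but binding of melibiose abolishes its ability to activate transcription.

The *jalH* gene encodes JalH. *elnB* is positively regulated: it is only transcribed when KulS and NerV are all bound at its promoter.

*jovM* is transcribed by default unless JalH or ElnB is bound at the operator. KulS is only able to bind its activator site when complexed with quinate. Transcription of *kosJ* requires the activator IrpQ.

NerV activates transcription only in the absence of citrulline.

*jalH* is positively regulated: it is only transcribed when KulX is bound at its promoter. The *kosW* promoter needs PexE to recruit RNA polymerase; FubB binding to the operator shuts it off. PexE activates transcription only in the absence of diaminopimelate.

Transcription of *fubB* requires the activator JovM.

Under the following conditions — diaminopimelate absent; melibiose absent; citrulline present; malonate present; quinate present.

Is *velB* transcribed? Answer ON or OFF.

Melibiose is absent, so KulX is active.
No repressor is bound and KulX is active, so *jalH* is transcribed.
So JalH is produced and active.
Quinate is present, so KulS is active.
Citrulline is present, so NerV is inactive.
Required activator NerV is absent, so *elnB* is not transcribed.
So ElnB is not produced.
With repressor JalH bound, *jovM* is not transcribed.
So JovM is not produced.
Required activator JovM is absent, so *fubB* is not transcribed.
So FubB is not produced.
Diaminopimelate is absent, so PexE is active.
No repressor is bound and PexE is active, so *kosW* is transcribed.
So KosW is produced and active.
No repressor is bound and KosW is active, so *velB* is transcribed.

ON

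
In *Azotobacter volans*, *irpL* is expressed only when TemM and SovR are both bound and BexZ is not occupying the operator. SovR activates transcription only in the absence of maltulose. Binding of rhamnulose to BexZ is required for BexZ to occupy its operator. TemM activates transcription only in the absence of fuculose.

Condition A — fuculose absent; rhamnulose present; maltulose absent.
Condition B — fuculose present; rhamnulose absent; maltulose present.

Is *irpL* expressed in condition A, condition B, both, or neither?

neither

Condition A:
Fuculose is absent, so TemM is active.
Rhamnulose is present, so BexZ is active.
Maltulose is absent, so SovR is active.
With repressor BexZ bound, *irpL* is not transcribed.
→ *irpL* is OFF in A.
Condition B:
Fuculose is present, so TemM is inactive.
Rhamnulose is absent, so BexZ is inactive.
Maltulose is present, so SovR is inactive.
Required activator TemM is absent, so *irpL* is not transcribed.
→ *irpL* is OFF in B.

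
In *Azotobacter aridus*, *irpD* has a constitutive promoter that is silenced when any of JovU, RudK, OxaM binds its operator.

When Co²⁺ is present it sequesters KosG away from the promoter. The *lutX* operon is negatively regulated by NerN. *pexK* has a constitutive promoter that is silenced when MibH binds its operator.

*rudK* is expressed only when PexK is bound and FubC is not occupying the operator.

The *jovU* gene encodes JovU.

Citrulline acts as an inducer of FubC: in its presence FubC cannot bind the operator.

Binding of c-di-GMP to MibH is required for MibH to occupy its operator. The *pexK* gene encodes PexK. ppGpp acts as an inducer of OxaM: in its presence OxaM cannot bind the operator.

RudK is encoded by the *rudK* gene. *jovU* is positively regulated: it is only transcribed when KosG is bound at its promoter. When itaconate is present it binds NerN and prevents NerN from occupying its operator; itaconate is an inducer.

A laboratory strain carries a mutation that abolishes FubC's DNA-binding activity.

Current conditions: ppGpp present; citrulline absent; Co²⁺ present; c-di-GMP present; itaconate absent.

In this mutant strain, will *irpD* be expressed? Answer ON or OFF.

Co²⁺ is present, so KosG is inactive.
Required activator KosG is absent, so *jovU* is not transcribed.
So JovU is not produced.
c-di-GMP is present, so MibH is active.
With repressor MibH bound, *pexK* is not transcribed.
So PexK is not produced.
FubC is non-functional in this strain, so it has no effect.
Required activator PexK is absent, so *rudK* is not transcribed.
So RudK is not produced.
ppGpp is present, so OxaM is inactive.
With no repressor bound, *irpD* is transcribed.

ON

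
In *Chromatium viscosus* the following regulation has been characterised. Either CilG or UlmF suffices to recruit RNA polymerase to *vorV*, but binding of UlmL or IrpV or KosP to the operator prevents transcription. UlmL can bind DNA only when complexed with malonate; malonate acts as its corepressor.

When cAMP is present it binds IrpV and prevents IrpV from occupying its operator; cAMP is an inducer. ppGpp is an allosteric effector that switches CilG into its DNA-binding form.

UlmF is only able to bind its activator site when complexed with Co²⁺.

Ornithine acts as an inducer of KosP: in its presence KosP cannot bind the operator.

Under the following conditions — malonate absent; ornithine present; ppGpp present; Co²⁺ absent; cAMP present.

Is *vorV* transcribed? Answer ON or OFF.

ppGpp is present, so CilG is active.
Malonate is absent, so UlmL is inactive.
Co²⁺ is absent, so UlmF is inactive.
cAMP is present, so IrpV is inactive.
Ornithine is present, so KosP is inactive.
Activator CilG is present, so *vorV* is transcribed.

ON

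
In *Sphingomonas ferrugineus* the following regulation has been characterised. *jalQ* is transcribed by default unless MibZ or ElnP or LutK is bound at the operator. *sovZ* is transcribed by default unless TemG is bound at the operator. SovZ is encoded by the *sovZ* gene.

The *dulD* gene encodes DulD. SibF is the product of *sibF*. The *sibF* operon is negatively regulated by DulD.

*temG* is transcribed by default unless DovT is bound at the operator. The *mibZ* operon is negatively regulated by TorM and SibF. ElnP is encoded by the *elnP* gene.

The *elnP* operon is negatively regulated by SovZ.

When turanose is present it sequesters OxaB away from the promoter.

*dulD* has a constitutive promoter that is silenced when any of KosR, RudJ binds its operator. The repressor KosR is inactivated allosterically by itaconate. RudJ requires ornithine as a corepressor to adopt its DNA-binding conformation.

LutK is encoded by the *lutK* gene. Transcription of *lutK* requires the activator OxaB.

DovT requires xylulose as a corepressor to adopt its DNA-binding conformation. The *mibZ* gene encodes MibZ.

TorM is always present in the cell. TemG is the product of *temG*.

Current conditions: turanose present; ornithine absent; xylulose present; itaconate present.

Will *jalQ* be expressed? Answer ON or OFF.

ON

TorM is produced constitutively and is active.
Itaconate is present, so KosR is inactive.
Ornithine is absent, so RudJ is inactive.
With no repressor bound, *dulD* is transcribed.
So DulD is produced and active.
With repressor DulD bound, *sibF* is not transcribed.
So SibF is not produced.
With repressor TorM bound, *mibZ* is not transcribed.
So MibZ is not produced.
Xylulose is present, so DovT is active.
With repressor DovT bound, *temG* is not transcribed.
So TemG is not produced.
With no repressor bound, *sovZ* is transcribed.
So SovZ is produced and active.
With repressor SovZ bound, *elnP* is not transcribed.
So ElnP is not produced.
Turanose is present, so OxaB is inactive.
Required activator OxaB is absent, so *lutK* is not transcribed.
So LutK is not produced.
With no repressor bound, *jalQ* is transcribed.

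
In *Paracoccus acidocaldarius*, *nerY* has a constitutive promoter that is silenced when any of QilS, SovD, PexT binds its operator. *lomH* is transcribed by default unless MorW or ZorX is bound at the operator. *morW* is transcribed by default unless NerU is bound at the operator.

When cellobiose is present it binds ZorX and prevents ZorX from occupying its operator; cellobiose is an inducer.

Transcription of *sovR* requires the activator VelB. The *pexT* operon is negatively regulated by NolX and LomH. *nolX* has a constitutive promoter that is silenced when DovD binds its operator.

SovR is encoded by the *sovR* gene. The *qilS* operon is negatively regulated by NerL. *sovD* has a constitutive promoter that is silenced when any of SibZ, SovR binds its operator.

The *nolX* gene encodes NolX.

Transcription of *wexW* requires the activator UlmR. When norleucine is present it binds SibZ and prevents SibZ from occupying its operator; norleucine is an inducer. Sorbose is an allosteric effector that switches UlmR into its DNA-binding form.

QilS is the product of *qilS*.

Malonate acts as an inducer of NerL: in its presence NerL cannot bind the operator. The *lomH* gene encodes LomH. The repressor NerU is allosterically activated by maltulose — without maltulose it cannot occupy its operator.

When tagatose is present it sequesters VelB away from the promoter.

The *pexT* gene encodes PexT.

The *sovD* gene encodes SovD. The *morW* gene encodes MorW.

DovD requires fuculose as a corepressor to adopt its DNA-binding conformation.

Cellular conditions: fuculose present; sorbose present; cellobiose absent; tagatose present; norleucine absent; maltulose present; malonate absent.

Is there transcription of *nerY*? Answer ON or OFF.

OFF

Malonate is absent, so NerL is active.
With repressor NerL bound, *qilS* is not transcribed.
So QilS is not produced.
Norleucine is absent, so SibZ is active.
Tagatose is present, so VelB is inactive.
Required activator VelB is absent, so *sovR* is not transcribed.
So SovR is not produced.
With repressor SibZ bound, *sovD* is not transcribed.
So SovD is not produced.
Fuculose is present, so DovD is active.
With repressor DovD bound, *nolX* is not transcribed.
So NolX is not produced.
Maltulose is present, so NerU is active.
With repressor NerU bound, *morW* is not transcribed.
So MorW is not produced.
Cellobiose is absent, so ZorX is active.
With repressor ZorX bound, *lomH* is not transcribed.
So LomH is not produced.
With no repressor bound, *pexT* is transcribed.
So PexT is produced and active.
With repressor PexT bound, *nerY* is not transcribed.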